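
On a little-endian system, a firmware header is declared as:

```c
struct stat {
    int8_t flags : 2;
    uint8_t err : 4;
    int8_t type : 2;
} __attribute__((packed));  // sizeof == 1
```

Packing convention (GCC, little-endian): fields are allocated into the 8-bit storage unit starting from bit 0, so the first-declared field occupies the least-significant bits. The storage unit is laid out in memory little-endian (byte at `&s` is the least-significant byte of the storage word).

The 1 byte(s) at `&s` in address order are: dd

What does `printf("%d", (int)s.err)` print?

[0]=0xdd (little-endian) → word 0xdd
flags:2 @ bit 0 → (0xdd>>0)&0x3 = 0x1
err:4 @ bit 2 → (0xdd>>2)&0xf = 0x7  ←
type:2 @ bit 6 → (0xdd>>6)&0x3 = 0x3

7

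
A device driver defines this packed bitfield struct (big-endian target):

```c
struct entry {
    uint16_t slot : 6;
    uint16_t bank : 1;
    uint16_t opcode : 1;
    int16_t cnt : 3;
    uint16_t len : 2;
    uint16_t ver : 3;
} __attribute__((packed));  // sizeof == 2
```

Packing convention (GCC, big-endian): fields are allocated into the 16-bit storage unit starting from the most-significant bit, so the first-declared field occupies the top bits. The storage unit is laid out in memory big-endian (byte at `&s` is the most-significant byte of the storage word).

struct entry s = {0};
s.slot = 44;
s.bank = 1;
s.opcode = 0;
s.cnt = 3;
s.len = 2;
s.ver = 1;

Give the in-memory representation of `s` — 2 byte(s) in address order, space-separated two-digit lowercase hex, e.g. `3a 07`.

b2 71

slot:6 = 44 → 0x2c << 10 → word 0xb000
bank:1 = 1 → 0x1 << 9 → word 0xb200
opcode:1 = 0 → 0x0 << 8 → word 0xb200
cnt:3 = 3 → 0x3 << 5 → word 0xb260
len:2 = 2 → 0x2 << 3 → word 0xb270
ver:3 = 1 → 0x1 << 0 → word 0xb271
word = 0xb271 → big-endian bytes:
  [0]=0xb2  [1]=0x71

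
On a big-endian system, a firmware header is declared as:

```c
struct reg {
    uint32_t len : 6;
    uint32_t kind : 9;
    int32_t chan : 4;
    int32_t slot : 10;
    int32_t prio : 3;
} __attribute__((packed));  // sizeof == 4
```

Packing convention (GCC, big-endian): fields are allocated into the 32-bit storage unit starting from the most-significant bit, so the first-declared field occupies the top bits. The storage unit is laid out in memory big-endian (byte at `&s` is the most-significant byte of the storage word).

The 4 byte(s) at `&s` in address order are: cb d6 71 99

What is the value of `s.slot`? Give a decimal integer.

-461

[0]=0xcb [1]=0xd6 [2]=0x71 [3]=0x99 (big-endian) → word 0xcbd67199
len [26+:6] = (word>>26) & 0x3f = 50
kind [17+:9] = (word>>17) & 0x1ff = 491
chan [13+:4] = (word>>13) & 0xf = 3
slot [3+:10] = (word>>3) & 0x3ff = 563  ←
prio [0+:3] = (word>>0) & 0x7 = 1
slot signed 10b, MSB=1: 563 - 1024 = -461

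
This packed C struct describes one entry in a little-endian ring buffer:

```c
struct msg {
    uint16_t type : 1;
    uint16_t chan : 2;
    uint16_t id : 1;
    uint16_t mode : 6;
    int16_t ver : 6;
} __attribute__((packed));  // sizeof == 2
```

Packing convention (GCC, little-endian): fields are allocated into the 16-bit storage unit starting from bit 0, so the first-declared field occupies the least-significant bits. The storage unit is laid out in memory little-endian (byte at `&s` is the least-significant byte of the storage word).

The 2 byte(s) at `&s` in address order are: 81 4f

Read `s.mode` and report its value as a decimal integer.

[0]=0x81 [1]=0x4f (little-endian) → word 0x4f81
type:1 @ bit 0 → (0x4f81>>0)&0x1 = 0x1
chan:2 @ bit 1 → (0x4f81>>1)&0x3 = 0x0
id:1 @ bit 3 → (0x4f81>>3)&0x1 = 0x0
mode:6 @ bit 4 → (0x4f81>>4)&0x3f = 0x38  ←
ver:6 @ bit 10 → (0x4f81>>10)&0x3f = 0x13

56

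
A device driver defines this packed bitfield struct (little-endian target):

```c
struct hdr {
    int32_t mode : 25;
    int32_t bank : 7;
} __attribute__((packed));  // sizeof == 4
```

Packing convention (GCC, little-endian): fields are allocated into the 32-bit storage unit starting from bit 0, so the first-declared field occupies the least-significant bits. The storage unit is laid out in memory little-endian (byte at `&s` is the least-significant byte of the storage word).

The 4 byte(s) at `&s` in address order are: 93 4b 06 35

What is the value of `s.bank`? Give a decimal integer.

26

[0]=0x93 [1]=0x4b [2]=0x06 [3]=0x35 (little-endian) → word 0x35064b93
mode:25 @ bit 0 → (0x35064b93>>0)&0x1ffffff = 0x1064b93
bank:7 @ bit 25 → (0x35064b93>>25)&0x7f = 0x1a  ←
bank signed 7b, MSB=0: value = 26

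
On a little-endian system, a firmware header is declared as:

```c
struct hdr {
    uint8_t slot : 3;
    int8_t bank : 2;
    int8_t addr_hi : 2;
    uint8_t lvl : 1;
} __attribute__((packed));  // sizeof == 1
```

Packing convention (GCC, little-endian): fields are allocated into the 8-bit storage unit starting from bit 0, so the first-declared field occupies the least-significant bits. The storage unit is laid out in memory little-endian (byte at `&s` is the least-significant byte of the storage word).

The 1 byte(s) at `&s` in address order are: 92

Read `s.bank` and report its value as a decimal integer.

[0]=0x92 (little-endian) → word 0x92
slot:3 @ bit 0 → (0x92>>0)&0x7 = 0x2
bank:2 @ bit 3 → (0x92>>3)&0x3 = 0x2  ←
addr_hi:2 @ bit 5 → (0x92>>5)&0x3 = 0x0
lvl:1 @ bit 7 → (0x92>>7)&0x1 = 0x1
bank signed 2b, MSB=1: 2 - 4 = -2

-2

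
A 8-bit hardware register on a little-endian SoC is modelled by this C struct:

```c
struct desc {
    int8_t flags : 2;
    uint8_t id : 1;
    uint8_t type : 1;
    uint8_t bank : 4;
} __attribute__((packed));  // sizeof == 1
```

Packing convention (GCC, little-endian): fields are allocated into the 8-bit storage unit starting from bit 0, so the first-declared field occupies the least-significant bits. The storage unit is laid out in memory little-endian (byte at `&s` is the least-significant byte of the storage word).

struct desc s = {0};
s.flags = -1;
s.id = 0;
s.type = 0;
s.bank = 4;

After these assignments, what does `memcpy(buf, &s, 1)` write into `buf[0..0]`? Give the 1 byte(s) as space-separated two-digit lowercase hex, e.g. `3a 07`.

[0+:2] flags=-1 & 0x3 = 0x3; word=0x03
[2+:1] id=0 & 0x1 = 0x0; word=0x03
[3+:1] type=0 & 0x1 = 0x0; word=0x03
[4+:4] bank=4 & 0xf = 0x4; word=0x43
word = 0x43 → little-endian bytes:
  [0]=0x43

43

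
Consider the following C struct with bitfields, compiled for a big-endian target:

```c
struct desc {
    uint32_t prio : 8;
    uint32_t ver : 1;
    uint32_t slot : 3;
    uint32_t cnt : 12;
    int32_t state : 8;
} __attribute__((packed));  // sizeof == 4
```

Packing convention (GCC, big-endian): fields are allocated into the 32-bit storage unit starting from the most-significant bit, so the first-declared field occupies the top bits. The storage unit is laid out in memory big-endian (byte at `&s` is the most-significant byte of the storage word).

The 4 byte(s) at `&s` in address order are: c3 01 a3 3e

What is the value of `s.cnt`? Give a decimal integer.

[0]=0xc3 [1]=0x01 [2]=0xa3 [3]=0x3e (big-endian) → word 0xc301a33e
prio [24+:8] = (word>>24) & 0xff = 195
ver [23+:1] = (word>>23) & 0x1 = 0
slot [20+:3] = (word>>20) & 0x7 = 0
cnt [8+:12] = (word>>8) & 0xfff = 419  ←
state [0+:8] = (word>>0) & 0xff = 62

419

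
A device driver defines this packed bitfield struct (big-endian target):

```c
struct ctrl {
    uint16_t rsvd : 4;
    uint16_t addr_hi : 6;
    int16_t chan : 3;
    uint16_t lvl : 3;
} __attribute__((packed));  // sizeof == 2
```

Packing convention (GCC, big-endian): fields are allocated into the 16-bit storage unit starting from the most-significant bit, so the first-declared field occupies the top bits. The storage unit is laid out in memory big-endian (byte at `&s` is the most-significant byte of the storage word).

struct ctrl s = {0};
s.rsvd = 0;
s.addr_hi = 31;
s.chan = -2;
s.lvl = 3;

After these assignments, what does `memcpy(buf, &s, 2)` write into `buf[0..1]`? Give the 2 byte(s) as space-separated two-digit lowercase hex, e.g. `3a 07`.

07 f3

rsvd:4 = 0 → 0x0 << 12 → word 0x0000
addr_hi:6 = 31 → 0x1f << 6 → word 0x07c0
chan:3 = -2 → 0x6 << 3 → word 0x07f0
lvl:3 = 3 → 0x3 << 0 → word 0x07f3
word = 0x07f3 → big-endian bytes:
  [0]=0x07  [1]=0xf3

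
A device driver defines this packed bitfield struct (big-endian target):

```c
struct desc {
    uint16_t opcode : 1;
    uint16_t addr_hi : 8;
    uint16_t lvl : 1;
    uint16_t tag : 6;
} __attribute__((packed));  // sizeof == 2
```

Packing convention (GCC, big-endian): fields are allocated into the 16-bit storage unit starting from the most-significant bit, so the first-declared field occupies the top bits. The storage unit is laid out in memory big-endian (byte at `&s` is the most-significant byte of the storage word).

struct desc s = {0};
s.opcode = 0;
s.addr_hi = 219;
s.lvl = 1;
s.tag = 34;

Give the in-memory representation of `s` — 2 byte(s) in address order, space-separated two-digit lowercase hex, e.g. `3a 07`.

opcode:1 = 0 → 0x0 << 15 → word 0x0000
addr_hi:8 = 219 → 0xdb << 7 → word 0x6d80
lvl:1 = 1 → 0x1 << 6 → word 0x6dc0
tag:6 = 34 → 0x22 << 0 → word 0x6de2
word = 0x6de2 → big-endian bytes:
  [0]=0x6d  [1]=0xe2

6d e2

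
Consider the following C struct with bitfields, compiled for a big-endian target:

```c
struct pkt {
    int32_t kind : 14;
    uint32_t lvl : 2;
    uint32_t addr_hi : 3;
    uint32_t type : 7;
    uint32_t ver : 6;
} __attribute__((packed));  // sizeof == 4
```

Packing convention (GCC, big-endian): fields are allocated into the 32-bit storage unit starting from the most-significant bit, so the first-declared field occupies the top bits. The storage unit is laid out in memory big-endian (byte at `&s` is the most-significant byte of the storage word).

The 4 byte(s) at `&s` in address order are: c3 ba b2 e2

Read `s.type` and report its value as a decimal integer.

75

[0]=0xc3 [1]=0xba [2]=0xb2 [3]=0xe2 (big-endian) → word 0xc3bab2e2
kind [18+:14] = (word>>18) & 0x3fff = 12526
lvl [16+:2] = (word>>16) & 0x3 = 2
addr_hi [13+:3] = (word>>13) & 0x7 = 5
type [6+:7] = (word>>6) & 0x7f = 75  ←
ver [0+:6] = (word>>0) & 0x3f = 34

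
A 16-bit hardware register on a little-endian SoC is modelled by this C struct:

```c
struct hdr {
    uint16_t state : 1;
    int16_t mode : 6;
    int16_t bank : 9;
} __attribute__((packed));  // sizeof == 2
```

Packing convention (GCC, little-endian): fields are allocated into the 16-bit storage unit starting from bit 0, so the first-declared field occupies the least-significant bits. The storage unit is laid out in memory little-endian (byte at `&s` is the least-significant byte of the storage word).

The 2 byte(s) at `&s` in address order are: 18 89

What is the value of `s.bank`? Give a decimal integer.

[0]=0x18 [1]=0x89 (little-endian) → word 0x8918
state [0+:1] = (word>>0) & 0x1 = 0
mode [1+:6] = (word>>1) & 0x3f = 12
bank [7+:9] = (word>>7) & 0x1ff = 274  ←
bank signed 9b, MSB=1: 274 - 512 = -238

-238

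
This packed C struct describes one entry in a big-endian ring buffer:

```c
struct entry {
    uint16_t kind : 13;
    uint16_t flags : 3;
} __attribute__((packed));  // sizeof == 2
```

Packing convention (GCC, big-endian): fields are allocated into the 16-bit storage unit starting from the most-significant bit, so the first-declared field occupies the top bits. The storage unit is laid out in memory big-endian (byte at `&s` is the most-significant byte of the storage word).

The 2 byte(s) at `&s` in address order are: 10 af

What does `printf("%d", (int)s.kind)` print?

[0]=0x10 [1]=0xaf (big-endian) → word 0x10af
kind:13 @ bit 3 → (0x10af>>3)&0x1fff = 0x215  ←
flags:3 @ bit 0 → (0x10af>>0)&0x7 = 0x7

533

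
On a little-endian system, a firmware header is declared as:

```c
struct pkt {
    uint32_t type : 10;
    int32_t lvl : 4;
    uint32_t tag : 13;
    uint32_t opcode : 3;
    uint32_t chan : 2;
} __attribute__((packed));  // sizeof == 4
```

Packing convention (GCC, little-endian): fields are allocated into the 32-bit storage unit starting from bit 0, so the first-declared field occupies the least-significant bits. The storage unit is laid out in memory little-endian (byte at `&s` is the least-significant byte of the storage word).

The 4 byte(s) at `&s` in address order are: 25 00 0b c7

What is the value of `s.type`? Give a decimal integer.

[0]=0x25 [1]=0x00 [2]=0x0b [3]=0xc7 (little-endian) → word 0xc70b0025
type:10 @ bit 0 → (0xc70b0025>>0)&0x3ff = 0x25  ←
lvl:4 @ bit 10 → (0xc70b0025>>10)&0xf = 0x0
tag:13 @ bit 14 → (0xc70b0025>>14)&0x1fff = 0x1c2c
opcode:3 @ bit 27 → (0xc70b0025>>27)&0x7 = 0x0
chan:2 @ bit 30 → (0xc70b0025>>30)&0x3 = 0x3

37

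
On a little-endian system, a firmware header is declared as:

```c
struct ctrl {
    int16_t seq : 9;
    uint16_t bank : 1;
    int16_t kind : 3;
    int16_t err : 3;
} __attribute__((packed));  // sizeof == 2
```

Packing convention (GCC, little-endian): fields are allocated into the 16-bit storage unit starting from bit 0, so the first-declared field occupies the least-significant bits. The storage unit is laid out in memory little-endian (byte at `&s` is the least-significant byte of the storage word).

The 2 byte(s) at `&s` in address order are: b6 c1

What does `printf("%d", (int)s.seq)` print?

[0]=0xb6 [1]=0xc1 (little-endian) → word 0xc1b6
seq [0+:9] = (word>>0) & 0x1ff = 438  ←
bank [9+:1] = (word>>9) & 0x1 = 0
kind [10+:3] = (word>>10) & 0x7 = 0
err [13+:3] = (word>>13) & 0x7 = 6
seq signed 9b, MSB=1: 438 - 512 = -74

-74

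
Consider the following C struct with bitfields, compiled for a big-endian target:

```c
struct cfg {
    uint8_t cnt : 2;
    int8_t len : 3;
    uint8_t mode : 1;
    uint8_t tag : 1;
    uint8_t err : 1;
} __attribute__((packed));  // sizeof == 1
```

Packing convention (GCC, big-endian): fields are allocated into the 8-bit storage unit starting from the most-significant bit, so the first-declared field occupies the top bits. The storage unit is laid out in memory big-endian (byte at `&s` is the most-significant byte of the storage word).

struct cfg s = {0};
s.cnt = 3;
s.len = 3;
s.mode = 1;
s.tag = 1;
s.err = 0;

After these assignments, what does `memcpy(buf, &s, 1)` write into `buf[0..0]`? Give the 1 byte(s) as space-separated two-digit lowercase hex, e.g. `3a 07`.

de

cnt (2b) val=3 bits=0x3 at bit 6: 0xc0
len (3b) val=3 bits=0x3 at bit 3: 0xd8
mode (1b) val=1 bits=0x1 at bit 2: 0xdc
tag (1b) val=1 bits=0x1 at bit 1: 0xde
err (1b) val=0 bits=0x0 at bit 0: 0xde
word = 0xde → big-endian bytes:
  [0]=0xde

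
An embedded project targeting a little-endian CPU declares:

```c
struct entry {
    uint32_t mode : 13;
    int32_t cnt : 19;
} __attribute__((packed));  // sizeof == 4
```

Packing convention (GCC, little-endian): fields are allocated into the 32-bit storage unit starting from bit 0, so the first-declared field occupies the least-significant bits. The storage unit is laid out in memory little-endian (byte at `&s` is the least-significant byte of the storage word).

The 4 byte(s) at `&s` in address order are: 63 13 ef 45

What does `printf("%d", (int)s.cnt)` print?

[0]=0x63 [1]=0x13 [2]=0xef [3]=0x45 (little-endian) → word 0x45ef1363
mode [0+:13] = (word>>0) & 0x1fff = 4963
cnt [13+:19] = (word>>13) & 0x7ffff = 143224  ←
cnt signed 19b, MSB=0: value = 143224

143224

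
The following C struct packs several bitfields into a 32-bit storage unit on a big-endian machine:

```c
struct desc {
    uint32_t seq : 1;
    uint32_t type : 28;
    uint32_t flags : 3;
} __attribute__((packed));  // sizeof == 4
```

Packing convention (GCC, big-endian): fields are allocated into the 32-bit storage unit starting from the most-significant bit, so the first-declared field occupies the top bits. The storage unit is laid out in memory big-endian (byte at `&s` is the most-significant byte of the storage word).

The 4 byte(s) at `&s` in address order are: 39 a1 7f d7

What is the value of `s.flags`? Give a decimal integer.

7

[0]=0x39 [1]=0xa1 [2]=0x7f [3]=0xd7 (big-endian) → word 0x39a17fd7
seq:1 @ bit 31 → (0x39a17fd7>>31)&0x1 = 0x0
type:28 @ bit 3 → (0x39a17fd7>>3)&0xfffffff = 0x7342ffa
flags:3 @ bit 0 → (0x39a17fd7>>0)&0x7 = 0x7  ←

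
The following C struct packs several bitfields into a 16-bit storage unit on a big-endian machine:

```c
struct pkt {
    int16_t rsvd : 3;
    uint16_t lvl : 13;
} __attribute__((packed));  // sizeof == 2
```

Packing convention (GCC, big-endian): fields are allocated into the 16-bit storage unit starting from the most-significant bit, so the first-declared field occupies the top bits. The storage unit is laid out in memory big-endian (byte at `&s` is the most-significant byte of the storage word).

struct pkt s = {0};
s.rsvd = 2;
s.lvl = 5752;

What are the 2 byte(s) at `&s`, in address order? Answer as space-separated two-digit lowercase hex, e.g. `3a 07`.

rsvd (3b) val=2 bits=0x2 at bit 13: 0x4000
lvl (13b) val=5752 bits=0x1678 at bit 0: 0x5678
word = 0x5678 → big-endian bytes:
  [0]=0x56  [1]=0x78

56 78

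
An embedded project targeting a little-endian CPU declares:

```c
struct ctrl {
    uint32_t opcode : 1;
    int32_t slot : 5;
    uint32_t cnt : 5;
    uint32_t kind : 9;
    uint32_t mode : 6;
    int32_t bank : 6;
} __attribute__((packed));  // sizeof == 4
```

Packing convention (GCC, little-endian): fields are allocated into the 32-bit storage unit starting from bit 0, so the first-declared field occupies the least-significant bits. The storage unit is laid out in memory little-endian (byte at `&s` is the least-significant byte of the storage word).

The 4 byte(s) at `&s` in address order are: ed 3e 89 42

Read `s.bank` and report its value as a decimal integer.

16

[0]=0xed [1]=0x3e [2]=0x89 [3]=0x42 (little-endian) → word 0x42893eed
opcode [0+:1] = (word>>0) & 0x1 = 1
slot [1+:5] = (word>>1) & 0x1f = 22
cnt [6+:5] = (word>>6) & 0x1f = 27
kind [11+:9] = (word>>11) & 0x1ff = 295
mode [20+:6] = (word>>20) & 0x3f = 40
bank [26+:6] = (word>>26) & 0x3f = 16  ←
bank signed 6b, MSB=0: value = 16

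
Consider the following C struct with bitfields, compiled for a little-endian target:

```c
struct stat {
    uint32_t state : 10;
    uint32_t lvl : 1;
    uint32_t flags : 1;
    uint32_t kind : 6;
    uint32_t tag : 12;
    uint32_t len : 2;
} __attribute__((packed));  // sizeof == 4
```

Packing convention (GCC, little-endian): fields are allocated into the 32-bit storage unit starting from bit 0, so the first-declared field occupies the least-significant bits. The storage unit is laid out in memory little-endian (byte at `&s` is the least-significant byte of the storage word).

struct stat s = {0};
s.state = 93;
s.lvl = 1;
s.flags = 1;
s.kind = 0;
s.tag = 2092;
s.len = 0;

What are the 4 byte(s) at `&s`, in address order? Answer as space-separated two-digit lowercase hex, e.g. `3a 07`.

[0+:10] state=93 & 0x3ff = 0x5d; word=0x0000005d
[10+:1] lvl=1 & 0x1 = 0x1; word=0x0000045d
[11+:1] flags=1 & 0x1 = 0x1; word=0x00000c5d
[12+:6] kind=0 & 0x3f = 0x0; word=0x00000c5d
[18+:12] tag=2092 & 0xfff = 0x82c; word=0x20b00c5d
[30+:2] len=0 & 0x3 = 0x0; word=0x20b00c5d
word = 0x20b00c5d → little-endian bytes:
  [0]=0x5d  [1]=0x0c  [2]=0xb0  [3]=0x20

5d 0c b0 20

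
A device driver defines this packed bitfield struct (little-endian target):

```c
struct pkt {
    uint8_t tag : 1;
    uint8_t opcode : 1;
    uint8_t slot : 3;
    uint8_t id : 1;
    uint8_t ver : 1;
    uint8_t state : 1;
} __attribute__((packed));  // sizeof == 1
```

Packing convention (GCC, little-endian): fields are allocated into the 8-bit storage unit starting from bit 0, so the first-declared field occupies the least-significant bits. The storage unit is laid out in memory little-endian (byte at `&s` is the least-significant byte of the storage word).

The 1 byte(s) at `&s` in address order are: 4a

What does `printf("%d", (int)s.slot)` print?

2

[0]=0x4a (little-endian) → word 0x4a
tag [0+:1] = (word>>0) & 0x1 = 0
opcode [1+:1] = (word>>1) & 0x1 = 1
slot [2+:3] = (word>>2) & 0x7 = 2  ←
id [5+:1] = (word>>5) & 0x1 = 0
ver [6+:1] = (word>>6) & 0x1 = 1
state [7+:1] = (word>>7) & 0x1 = 0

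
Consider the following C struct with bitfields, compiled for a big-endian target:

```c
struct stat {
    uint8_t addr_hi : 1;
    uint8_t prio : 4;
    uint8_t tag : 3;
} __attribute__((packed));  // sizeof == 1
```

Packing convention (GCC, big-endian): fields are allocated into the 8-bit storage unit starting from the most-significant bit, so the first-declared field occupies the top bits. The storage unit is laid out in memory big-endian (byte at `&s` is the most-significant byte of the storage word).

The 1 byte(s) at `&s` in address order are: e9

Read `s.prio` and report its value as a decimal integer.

13

[0]=0xe9 (big-endian) → word 0xe9
addr_hi:1 @ bit 7 → (0xe9>>7)&0x1 = 0x1
prio:4 @ bit 3 → (0xe9>>3)&0xf = 0xd  ←
tag:3 @ bit 0 → (0xe9>>0)&0x7 = 0x1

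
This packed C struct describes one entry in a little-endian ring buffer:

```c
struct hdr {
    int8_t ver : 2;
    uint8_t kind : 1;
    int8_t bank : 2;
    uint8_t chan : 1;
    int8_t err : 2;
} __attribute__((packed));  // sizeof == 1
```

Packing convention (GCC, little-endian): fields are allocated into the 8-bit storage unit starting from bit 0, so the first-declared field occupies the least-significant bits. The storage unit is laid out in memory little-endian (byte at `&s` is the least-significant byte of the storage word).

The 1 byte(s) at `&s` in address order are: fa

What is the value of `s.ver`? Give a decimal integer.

-2

[0]=0xfa (little-endian) → word 0xfa
ver [0+:2] = (word>>0) & 0x3 = 2  ←
kind [2+:1] = (word>>2) & 0x1 = 0
bank [3+:2] = (word>>3) & 0x3 = 3
chan [5+:1] = (word>>5) & 0x1 = 1
err [6+:2] = (word>>6) & 0x3 = 3
ver signed 2b, MSB=1: 2 - 4 = -2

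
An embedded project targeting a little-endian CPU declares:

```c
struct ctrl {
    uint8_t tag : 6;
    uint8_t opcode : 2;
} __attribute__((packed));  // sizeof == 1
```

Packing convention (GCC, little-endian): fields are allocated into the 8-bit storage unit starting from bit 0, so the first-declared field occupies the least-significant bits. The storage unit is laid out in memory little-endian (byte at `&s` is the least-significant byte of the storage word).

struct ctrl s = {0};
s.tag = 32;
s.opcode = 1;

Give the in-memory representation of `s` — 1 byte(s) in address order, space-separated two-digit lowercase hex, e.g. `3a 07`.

tag (6b) val=32 bits=0x20 at bit 0: 0x20
opcode (2b) val=1 bits=0x1 at bit 6: 0x60
word = 0x60 → little-endian bytes:
  [0]=0x60

60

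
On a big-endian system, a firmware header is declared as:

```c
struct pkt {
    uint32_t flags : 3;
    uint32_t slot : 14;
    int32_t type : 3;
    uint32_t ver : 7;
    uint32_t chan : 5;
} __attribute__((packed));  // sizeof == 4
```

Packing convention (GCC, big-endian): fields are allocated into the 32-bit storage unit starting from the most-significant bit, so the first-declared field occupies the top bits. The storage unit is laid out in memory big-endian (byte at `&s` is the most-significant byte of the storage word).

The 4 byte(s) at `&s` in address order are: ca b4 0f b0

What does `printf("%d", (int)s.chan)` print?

16

[0]=0xca [1]=0xb4 [2]=0x0f [3]=0xb0 (big-endian) → word 0xcab40fb0
flags [29+:3] = (word>>29) & 0x7 = 6
slot [15+:14] = (word>>15) & 0x3fff = 5480
type [12+:3] = (word>>12) & 0x7 = 0
ver [5+:7] = (word>>5) & 0x7f = 125
chan [0+:5] = (word>>0) & 0x1f = 16  ←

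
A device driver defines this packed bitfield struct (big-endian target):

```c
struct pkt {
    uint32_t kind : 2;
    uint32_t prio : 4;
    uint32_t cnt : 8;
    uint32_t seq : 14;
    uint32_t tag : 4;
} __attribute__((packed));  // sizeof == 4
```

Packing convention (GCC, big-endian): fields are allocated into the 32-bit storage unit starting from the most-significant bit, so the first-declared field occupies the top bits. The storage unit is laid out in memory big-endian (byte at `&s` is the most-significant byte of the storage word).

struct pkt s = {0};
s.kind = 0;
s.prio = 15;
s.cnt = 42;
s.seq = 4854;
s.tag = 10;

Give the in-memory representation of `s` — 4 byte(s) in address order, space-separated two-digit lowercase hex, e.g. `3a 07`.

3c a9 2f 6a

kind (2b) val=0 bits=0x0 at bit 30: 0x00000000
prio (4b) val=15 bits=0xf at bit 26: 0x3c000000
cnt (8b) val=42 bits=0x2a at bit 18: 0x3ca80000
seq (14b) val=4854 bits=0x12f6 at bit 4: 0x3ca92f60
tag (4b) val=10 bits=0xa at bit 0: 0x3ca92f6a
word = 0x3ca92f6a → big-endian bytes:
  [0]=0x3c  [1]=0xa9  [2]=0x2f  [3]=0x6a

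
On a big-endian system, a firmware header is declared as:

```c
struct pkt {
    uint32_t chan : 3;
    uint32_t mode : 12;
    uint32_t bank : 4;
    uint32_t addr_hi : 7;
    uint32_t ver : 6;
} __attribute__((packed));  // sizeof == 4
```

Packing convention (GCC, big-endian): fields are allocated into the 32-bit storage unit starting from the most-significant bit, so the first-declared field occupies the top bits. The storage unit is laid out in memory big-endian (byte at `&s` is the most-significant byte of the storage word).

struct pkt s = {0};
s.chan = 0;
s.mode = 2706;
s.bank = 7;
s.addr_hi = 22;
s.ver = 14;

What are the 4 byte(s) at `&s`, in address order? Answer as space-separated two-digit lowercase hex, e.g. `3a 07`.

[29+:3] chan=0 & 0x7 = 0x0; word=0x00000000
[17+:12] mode=2706 & 0xfff = 0xa92; word=0x15240000
[13+:4] bank=7 & 0xf = 0x7; word=0x1524e000
[6+:7] addr_hi=22 & 0x7f = 0x16; word=0x1524e580
[0+:6] ver=14 & 0x3f = 0xe; word=0x1524e58e
word = 0x1524e58e → big-endian bytes:
  [0]=0x15  [1]=0x24  [2]=0xe5  [3]=0x8e

15 24 e5 8e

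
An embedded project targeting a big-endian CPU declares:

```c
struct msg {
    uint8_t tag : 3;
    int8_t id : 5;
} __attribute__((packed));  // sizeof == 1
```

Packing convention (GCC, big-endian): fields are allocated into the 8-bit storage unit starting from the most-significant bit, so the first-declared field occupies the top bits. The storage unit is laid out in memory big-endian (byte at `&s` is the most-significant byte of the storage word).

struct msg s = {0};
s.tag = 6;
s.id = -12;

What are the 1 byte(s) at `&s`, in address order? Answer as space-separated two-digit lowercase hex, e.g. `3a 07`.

d4

tag:3 = 6 → 0x6 << 5 → word 0xc0
id:5 = -12 → 0x14 << 0 → word 0xd4
word = 0xd4 → big-endian bytes:
  [0]=0xd4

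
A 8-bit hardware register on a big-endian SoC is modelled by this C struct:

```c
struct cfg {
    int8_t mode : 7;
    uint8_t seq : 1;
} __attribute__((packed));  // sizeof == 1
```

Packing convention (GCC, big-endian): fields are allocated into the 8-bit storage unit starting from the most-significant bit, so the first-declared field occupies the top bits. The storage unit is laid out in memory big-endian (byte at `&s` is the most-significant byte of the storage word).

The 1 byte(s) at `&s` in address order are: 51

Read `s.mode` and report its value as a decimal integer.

[0]=0x51 (big-endian) → word 0x51
mode [1+:7] = (word>>1) & 0x7f = 40  ←
seq [0+:1] = (word>>0) & 0x1 = 1
mode signed 7b, MSB=0: value = 40

40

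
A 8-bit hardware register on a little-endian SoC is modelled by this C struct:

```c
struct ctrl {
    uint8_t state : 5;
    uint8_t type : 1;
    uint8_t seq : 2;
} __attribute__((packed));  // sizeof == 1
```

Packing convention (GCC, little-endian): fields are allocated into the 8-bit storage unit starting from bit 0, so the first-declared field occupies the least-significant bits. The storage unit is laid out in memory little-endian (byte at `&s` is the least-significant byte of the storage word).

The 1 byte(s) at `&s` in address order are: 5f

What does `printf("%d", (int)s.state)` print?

[0]=0x5f (little-endian) → word 0x5f
state:5 @ bit 0 → (0x5f>>0)&0x1f = 0x1f  ←
type:1 @ bit 5 → (0x5f>>5)&0x1 = 0x0
seq:2 @ bit 6 → (0x5f>>6)&0x3 = 0x1

31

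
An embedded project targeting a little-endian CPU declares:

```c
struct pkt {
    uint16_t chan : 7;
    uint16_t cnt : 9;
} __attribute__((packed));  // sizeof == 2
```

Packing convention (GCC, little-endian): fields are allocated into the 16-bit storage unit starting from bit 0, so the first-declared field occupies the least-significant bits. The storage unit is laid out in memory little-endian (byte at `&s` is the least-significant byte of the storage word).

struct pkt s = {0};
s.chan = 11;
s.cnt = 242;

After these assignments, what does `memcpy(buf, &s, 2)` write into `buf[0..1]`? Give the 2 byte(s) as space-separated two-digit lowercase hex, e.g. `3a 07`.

chan (7b) val=11 bits=0xb at bit 0: 0x000b
cnt (9b) val=242 bits=0xf2 at bit 7: 0x790b
word = 0x790b → little-endian bytes:
  [0]=0x0b  [1]=0x79

0b 79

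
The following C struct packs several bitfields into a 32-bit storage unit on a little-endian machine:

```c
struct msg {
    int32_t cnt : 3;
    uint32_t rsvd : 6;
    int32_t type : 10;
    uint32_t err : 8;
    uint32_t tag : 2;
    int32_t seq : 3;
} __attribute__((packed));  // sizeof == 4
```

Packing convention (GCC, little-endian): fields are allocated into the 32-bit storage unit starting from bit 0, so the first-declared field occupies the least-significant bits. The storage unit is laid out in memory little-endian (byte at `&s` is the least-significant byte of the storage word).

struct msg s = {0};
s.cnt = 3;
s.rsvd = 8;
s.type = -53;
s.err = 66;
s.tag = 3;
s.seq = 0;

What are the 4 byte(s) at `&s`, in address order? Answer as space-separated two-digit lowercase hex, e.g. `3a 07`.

43 96 17 1a

[0+:3] cnt=3 & 0x7 = 0x3; word=0x00000003
[3+:6] rsvd=8 & 0x3f = 0x8; word=0x00000043
[9+:10] type=-53 & 0x3ff = 0x3cb; word=0x00079643
[19+:8] err=66 & 0xff = 0x42; word=0x02179643
[27+:2] tag=3 & 0x3 = 0x3; word=0x1a179643
[29+:3] seq=0 & 0x7 = 0x0; word=0x1a179643
word = 0x1a179643 → little-endian bytes:
  [0]=0x43  [1]=0x96  [2]=0x17  [3]=0x1a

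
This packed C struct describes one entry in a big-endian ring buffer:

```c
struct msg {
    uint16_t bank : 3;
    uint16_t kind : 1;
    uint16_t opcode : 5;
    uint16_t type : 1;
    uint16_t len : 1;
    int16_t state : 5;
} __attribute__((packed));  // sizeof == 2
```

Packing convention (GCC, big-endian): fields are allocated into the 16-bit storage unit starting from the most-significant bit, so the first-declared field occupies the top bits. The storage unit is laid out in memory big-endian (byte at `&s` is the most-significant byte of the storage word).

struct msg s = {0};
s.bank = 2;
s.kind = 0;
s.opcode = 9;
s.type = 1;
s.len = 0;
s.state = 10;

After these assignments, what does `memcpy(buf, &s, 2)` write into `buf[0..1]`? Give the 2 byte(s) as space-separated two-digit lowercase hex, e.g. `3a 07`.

bank:3 = 2 → 0x2 << 13 → word 0x4000
kind:1 = 0 → 0x0 << 12 → word 0x4000
opcode:5 = 9 → 0x9 << 7 → word 0x4480
type:1 = 1 → 0x1 << 6 → word 0x44c0
len:1 = 0 → 0x0 << 5 → word 0x44c0
state:5 = 10 → 0xa << 0 → word 0x44ca
word = 0x44ca → big-endian bytes:
  [0]=0x44  [1]=0xca

44 ca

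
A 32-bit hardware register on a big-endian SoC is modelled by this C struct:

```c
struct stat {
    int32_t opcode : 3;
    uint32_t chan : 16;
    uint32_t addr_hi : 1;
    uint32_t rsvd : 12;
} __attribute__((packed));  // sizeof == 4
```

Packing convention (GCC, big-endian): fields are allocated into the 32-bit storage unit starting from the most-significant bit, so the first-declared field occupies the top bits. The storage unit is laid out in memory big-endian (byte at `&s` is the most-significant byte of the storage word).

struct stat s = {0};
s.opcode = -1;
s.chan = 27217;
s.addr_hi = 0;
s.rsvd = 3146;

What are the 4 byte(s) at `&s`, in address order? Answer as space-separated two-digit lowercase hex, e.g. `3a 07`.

[29+:3] opcode=-1 & 0x7 = 0x7; word=0xe0000000
[13+:16] chan=27217 & 0xffff = 0x6a51; word=0xed4a2000
[12+:1] addr_hi=0 & 0x1 = 0x0; word=0xed4a2000
[0+:12] rsvd=3146 & 0xfff = 0xc4a; word=0xed4a2c4a
word = 0xed4a2c4a → big-endian bytes:
  [0]=0xed  [1]=0x4a  [2]=0x2c  [3]=0x4a

ed 4a 2c 4a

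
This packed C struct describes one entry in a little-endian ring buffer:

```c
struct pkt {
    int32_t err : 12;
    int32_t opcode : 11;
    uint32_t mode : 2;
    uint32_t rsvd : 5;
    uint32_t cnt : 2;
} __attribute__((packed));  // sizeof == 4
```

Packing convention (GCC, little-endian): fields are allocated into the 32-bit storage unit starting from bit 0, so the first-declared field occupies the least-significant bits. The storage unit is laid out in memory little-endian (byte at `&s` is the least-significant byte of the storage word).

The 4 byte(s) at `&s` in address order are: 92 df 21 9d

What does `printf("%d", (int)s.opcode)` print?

[0]=0x92 [1]=0xdf [2]=0x21 [3]=0x9d (little-endian) → word 0x9d21df92
err [0+:12] = (word>>0) & 0xfff = 3986
opcode [12+:11] = (word>>12) & 0x7ff = 541  ←
mode [23+:2] = (word>>23) & 0x3 = 2
rsvd [25+:5] = (word>>25) & 0x1f = 14
cnt [30+:2] = (word>>30) & 0x3 = 2
opcode signed 11b, MSB=0: value = 541

541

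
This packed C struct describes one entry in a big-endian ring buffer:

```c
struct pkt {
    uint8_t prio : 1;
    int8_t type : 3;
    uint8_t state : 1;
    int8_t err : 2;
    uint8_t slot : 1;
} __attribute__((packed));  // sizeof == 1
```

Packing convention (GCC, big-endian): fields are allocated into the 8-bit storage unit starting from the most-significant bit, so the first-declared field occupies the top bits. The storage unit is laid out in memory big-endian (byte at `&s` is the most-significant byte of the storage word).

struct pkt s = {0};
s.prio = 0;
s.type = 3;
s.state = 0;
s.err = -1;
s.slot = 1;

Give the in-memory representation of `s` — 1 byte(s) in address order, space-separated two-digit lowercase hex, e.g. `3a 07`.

37

prio (1b) val=0 bits=0x0 at bit 7: 0x00
type (3b) val=3 bits=0x3 at bit 4: 0x30
state (1b) val=0 bits=0x0 at bit 3: 0x30
err (2b) val=-1 bits=0x3 at bit 1: 0x36
slot (1b) val=1 bits=0x1 at bit 0: 0x37
word = 0x37 → big-endian bytes:
  [0]=0x37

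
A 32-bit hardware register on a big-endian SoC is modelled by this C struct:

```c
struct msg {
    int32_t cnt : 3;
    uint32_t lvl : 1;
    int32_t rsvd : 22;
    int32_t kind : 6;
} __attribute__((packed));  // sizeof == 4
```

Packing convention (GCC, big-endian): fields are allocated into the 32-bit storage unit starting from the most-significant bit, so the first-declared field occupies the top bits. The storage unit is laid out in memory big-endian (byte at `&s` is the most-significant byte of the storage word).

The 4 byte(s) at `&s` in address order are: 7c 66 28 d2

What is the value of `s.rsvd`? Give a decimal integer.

-943965

[0]=0x7c [1]=0x66 [2]=0x28 [3]=0xd2 (big-endian) → word 0x7c6628d2
cnt [29+:3] = (word>>29) & 0x7 = 3
lvl [28+:1] = (word>>28) & 0x1 = 1
rsvd [6+:22] = (word>>6) & 0x3fffff = 3250339  ←
kind [0+:6] = (word>>0) & 0x3f = 18
rsvd signed 22b, MSB=1: 3250339 - 4194304 = -943965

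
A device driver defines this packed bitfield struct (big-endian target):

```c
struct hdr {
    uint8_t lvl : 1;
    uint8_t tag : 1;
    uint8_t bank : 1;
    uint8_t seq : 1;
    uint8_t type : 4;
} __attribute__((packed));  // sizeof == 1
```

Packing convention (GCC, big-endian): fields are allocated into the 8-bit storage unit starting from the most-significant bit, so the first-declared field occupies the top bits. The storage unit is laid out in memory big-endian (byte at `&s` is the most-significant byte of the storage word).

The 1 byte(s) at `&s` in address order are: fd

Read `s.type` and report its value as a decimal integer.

[0]=0xfd (big-endian) → word 0xfd
lvl:1 @ bit 7 → (0xfd>>7)&0x1 = 0x1
tag:1 @ bit 6 → (0xfd>>6)&0x1 = 0x1
bank:1 @ bit 5 → (0xfd>>5)&0x1 = 0x1
seq:1 @ bit 4 → (0xfd>>4)&0x1 = 0x1
type:4 @ bit 0 → (0xfd>>0)&0xf = 0xd  ←

13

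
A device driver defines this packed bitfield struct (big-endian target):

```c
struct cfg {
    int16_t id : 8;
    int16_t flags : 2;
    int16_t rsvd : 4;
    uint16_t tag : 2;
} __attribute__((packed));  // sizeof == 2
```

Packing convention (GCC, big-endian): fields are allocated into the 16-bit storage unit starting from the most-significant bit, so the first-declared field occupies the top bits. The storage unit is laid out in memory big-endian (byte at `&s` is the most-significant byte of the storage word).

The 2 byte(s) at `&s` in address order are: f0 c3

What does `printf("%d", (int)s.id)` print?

-16

[0]=0xf0 [1]=0xc3 (big-endian) → word 0xf0c3
id:8 @ bit 8 → (0xf0c3>>8)&0xff = 0xf0  ←
flags:2 @ bit 6 → (0xf0c3>>6)&0x3 = 0x3
rsvd:4 @ bit 2 → (0xf0c3>>2)&0xf = 0x0
tag:2 @ bit 0 → (0xf0c3>>0)&0x3 = 0x3
id signed 8b, MSB=1: 240 - 256 = -16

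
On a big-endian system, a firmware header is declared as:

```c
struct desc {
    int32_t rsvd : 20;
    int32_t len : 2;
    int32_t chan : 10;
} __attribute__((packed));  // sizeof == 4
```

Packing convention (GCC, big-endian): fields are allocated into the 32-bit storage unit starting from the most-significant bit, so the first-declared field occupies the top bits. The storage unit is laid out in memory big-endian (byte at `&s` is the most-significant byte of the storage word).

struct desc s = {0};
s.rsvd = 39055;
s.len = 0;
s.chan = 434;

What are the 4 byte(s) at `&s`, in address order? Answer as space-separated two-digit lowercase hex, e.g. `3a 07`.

[12+:20] rsvd=39055 & 0xfffff = 0x988f; word=0x0988f000
[10+:2] len=0 & 0x3 = 0x0; word=0x0988f000
[0+:10] chan=434 & 0x3ff = 0x1b2; word=0x0988f1b2
word = 0x0988f1b2 → big-endian bytes:
  [0]=0x09  [1]=0x88  [2]=0xf1  [3]=0xb2

09 88 f1 b2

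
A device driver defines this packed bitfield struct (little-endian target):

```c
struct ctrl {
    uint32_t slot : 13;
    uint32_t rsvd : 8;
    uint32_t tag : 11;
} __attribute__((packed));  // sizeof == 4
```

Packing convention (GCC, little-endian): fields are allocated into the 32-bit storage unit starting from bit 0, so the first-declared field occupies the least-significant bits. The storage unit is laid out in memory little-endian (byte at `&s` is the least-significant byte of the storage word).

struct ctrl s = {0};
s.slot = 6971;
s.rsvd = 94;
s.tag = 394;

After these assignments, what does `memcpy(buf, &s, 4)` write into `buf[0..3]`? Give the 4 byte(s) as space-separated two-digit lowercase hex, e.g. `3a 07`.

[0+:13] slot=6971 & 0x1fff = 0x1b3b; word=0x00001b3b
[13+:8] rsvd=94 & 0xff = 0x5e; word=0x000bdb3b
[21+:11] tag=394 & 0x7ff = 0x18a; word=0x314bdb3b
word = 0x314bdb3b → little-endian bytes:
  [0]=0x3b  [1]=0xdb  [2]=0x4b  [3]=0x31

3b db 4b 31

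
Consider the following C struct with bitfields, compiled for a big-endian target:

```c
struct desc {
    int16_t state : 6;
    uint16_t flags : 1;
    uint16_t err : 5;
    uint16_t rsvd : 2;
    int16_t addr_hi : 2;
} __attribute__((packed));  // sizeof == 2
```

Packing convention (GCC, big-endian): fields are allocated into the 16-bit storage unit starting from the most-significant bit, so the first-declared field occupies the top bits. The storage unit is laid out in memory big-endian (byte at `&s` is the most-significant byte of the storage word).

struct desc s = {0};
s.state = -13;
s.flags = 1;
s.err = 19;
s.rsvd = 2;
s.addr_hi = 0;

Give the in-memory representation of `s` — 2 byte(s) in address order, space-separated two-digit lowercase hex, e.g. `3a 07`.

[10+:6] state=-13 & 0x3f = 0x33; word=0xcc00
[9+:1] flags=1 & 0x1 = 0x1; word=0xce00
[4+:5] err=19 & 0x1f = 0x13; word=0xcf30
[2+:2] rsvd=2 & 0x3 = 0x2; word=0xcf38
[0+:2] addr_hi=0 & 0x3 = 0x0; word=0xcf38
word = 0xcf38 → big-endian bytes:
  [0]=0xcf  [1]=0x38

cf 38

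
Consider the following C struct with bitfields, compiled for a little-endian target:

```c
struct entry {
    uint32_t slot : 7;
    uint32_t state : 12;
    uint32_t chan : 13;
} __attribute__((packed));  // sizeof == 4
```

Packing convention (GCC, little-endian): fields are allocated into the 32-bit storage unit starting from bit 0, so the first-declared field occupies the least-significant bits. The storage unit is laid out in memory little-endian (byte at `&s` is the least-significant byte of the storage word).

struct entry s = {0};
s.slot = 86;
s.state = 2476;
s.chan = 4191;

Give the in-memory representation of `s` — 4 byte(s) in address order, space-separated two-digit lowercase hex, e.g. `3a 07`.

56 d6 fc 82

slot (7b) val=86 bits=0x56 at bit 0: 0x00000056
state (12b) val=2476 bits=0x9ac at bit 7: 0x0004d656
chan (13b) val=4191 bits=0x105f at bit 19: 0x82fcd656
word = 0x82fcd656 → little-endian bytes:
  [0]=0x56  [1]=0xd6  [2]=0xfc  [3]=0x82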